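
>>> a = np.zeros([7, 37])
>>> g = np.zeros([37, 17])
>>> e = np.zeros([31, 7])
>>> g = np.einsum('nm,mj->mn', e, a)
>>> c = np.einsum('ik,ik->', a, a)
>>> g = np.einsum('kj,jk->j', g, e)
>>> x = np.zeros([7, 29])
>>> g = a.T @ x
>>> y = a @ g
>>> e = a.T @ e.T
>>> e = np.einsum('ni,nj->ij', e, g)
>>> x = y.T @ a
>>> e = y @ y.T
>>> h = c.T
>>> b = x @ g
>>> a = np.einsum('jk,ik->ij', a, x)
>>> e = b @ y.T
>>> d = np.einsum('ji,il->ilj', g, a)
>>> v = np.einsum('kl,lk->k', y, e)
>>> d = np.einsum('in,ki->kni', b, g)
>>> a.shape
(29, 7)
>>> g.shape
(37, 29)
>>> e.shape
(29, 7)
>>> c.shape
()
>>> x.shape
(29, 37)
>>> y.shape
(7, 29)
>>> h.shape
()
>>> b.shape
(29, 29)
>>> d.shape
(37, 29, 29)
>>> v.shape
(7,)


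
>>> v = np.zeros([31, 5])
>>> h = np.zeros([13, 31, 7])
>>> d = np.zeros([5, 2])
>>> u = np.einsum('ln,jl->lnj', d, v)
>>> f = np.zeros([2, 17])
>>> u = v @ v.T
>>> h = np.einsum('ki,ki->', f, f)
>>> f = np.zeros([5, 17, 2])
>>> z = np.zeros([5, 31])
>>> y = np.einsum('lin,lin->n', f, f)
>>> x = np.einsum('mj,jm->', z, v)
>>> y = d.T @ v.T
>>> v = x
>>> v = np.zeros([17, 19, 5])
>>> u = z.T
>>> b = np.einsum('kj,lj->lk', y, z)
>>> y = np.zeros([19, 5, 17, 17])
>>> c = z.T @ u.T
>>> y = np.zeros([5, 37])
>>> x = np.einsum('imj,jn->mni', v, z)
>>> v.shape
(17, 19, 5)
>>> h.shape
()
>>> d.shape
(5, 2)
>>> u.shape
(31, 5)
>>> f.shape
(5, 17, 2)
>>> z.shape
(5, 31)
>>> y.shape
(5, 37)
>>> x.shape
(19, 31, 17)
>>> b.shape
(5, 2)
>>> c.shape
(31, 31)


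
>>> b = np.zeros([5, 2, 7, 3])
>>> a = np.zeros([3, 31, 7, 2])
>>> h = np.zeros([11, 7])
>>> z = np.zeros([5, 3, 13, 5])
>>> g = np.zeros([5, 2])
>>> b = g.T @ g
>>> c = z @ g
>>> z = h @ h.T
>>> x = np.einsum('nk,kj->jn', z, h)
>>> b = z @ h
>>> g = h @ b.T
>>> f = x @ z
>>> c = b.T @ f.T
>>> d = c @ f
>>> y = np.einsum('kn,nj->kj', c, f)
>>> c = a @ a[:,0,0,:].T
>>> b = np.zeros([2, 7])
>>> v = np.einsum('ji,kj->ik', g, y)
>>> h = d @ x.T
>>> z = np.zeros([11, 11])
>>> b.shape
(2, 7)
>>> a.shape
(3, 31, 7, 2)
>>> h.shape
(7, 7)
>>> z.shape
(11, 11)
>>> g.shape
(11, 11)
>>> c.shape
(3, 31, 7, 3)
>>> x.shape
(7, 11)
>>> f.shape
(7, 11)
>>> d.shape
(7, 11)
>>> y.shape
(7, 11)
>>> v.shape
(11, 7)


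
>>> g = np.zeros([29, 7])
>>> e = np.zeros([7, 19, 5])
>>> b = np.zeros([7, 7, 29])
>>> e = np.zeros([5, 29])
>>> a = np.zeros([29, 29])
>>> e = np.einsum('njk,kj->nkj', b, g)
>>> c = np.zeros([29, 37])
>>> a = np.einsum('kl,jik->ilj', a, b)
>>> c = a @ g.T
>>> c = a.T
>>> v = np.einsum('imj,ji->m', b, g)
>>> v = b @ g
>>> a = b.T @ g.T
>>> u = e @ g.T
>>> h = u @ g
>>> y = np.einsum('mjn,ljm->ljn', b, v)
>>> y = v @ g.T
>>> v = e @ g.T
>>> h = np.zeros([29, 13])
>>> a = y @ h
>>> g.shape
(29, 7)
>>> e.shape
(7, 29, 7)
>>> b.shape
(7, 7, 29)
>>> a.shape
(7, 7, 13)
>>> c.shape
(7, 29, 7)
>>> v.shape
(7, 29, 29)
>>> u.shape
(7, 29, 29)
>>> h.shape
(29, 13)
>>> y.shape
(7, 7, 29)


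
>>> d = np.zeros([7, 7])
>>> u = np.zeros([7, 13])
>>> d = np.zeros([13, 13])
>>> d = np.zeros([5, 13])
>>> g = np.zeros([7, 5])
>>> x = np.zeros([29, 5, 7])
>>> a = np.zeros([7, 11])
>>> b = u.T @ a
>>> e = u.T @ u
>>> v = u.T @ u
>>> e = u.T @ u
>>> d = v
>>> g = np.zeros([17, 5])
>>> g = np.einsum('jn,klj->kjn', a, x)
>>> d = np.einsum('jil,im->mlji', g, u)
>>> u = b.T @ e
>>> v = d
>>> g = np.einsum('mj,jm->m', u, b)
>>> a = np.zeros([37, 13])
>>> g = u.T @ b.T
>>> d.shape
(13, 11, 29, 7)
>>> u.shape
(11, 13)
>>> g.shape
(13, 13)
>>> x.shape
(29, 5, 7)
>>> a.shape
(37, 13)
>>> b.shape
(13, 11)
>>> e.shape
(13, 13)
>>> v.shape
(13, 11, 29, 7)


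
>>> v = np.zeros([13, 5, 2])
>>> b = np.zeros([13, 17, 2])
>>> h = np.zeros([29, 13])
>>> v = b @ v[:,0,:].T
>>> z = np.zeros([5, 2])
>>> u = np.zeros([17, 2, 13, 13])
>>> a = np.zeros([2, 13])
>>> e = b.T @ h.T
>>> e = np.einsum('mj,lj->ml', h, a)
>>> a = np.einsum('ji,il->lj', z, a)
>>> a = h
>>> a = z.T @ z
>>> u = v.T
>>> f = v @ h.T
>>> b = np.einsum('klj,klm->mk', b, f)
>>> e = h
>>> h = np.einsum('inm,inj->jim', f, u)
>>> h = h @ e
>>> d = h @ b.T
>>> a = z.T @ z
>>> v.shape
(13, 17, 13)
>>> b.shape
(29, 13)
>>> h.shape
(13, 13, 13)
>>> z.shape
(5, 2)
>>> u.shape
(13, 17, 13)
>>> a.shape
(2, 2)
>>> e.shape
(29, 13)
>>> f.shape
(13, 17, 29)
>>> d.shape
(13, 13, 29)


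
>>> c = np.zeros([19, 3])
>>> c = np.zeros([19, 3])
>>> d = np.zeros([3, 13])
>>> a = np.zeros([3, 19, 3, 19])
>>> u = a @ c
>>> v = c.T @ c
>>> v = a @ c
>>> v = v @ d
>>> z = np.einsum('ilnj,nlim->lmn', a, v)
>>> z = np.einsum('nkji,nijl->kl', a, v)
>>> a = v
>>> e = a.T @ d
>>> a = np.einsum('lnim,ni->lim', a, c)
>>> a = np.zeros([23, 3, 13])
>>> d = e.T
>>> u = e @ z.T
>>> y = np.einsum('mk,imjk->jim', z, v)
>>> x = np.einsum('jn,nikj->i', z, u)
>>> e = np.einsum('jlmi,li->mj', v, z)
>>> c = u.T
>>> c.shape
(19, 19, 3, 13)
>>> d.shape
(13, 19, 3, 13)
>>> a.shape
(23, 3, 13)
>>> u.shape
(13, 3, 19, 19)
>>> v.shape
(3, 19, 3, 13)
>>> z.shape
(19, 13)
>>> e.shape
(3, 3)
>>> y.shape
(3, 3, 19)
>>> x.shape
(3,)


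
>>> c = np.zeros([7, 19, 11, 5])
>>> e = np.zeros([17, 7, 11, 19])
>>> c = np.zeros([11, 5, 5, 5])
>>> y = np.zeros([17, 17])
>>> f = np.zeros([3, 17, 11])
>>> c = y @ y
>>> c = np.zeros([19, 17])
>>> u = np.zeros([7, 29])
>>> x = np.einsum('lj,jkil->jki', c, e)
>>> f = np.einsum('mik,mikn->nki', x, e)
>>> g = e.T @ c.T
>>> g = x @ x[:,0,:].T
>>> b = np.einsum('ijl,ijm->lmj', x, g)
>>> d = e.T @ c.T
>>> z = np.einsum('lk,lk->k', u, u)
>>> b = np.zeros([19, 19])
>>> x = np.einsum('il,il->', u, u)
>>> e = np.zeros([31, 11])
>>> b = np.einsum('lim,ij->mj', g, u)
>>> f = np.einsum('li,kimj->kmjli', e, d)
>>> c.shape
(19, 17)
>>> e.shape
(31, 11)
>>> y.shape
(17, 17)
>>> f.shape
(19, 7, 19, 31, 11)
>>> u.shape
(7, 29)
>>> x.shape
()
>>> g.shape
(17, 7, 17)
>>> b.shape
(17, 29)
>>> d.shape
(19, 11, 7, 19)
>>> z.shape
(29,)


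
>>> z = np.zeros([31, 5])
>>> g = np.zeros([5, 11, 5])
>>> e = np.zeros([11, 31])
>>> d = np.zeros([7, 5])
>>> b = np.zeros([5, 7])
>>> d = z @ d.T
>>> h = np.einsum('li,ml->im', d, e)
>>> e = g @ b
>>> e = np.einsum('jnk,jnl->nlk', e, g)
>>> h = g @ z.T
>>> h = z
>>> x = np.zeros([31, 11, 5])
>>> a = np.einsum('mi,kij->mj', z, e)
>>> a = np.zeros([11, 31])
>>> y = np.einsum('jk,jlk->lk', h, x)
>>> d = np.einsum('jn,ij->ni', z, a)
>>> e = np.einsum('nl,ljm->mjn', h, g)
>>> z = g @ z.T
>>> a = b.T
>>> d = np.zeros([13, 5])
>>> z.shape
(5, 11, 31)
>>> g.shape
(5, 11, 5)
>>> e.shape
(5, 11, 31)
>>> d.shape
(13, 5)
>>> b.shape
(5, 7)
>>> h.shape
(31, 5)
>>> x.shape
(31, 11, 5)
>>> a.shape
(7, 5)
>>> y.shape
(11, 5)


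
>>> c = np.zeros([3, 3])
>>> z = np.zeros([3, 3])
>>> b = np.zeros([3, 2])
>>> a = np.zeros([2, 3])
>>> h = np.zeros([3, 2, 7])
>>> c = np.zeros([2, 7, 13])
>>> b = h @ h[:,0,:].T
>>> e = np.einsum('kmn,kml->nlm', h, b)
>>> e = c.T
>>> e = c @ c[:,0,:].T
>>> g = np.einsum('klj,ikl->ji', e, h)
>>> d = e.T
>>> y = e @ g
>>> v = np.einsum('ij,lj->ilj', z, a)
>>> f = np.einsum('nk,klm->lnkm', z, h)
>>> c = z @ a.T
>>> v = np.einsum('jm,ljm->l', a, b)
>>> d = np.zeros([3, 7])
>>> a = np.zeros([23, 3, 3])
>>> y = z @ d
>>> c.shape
(3, 2)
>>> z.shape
(3, 3)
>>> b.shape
(3, 2, 3)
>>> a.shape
(23, 3, 3)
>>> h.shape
(3, 2, 7)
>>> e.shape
(2, 7, 2)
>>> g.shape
(2, 3)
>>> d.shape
(3, 7)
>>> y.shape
(3, 7)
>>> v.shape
(3,)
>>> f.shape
(2, 3, 3, 7)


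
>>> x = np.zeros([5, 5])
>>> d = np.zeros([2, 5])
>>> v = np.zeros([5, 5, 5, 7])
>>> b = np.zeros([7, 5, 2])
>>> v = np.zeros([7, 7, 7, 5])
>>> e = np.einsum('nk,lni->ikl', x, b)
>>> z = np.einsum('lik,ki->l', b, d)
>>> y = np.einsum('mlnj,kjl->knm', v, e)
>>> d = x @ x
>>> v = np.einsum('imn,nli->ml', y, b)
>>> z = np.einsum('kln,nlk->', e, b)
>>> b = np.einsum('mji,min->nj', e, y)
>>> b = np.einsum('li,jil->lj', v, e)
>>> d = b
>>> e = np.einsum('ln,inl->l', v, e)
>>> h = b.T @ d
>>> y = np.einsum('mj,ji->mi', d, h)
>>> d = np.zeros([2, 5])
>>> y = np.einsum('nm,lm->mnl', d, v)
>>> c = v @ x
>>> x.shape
(5, 5)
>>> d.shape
(2, 5)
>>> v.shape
(7, 5)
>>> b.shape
(7, 2)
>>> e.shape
(7,)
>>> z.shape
()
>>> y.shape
(5, 2, 7)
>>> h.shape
(2, 2)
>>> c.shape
(7, 5)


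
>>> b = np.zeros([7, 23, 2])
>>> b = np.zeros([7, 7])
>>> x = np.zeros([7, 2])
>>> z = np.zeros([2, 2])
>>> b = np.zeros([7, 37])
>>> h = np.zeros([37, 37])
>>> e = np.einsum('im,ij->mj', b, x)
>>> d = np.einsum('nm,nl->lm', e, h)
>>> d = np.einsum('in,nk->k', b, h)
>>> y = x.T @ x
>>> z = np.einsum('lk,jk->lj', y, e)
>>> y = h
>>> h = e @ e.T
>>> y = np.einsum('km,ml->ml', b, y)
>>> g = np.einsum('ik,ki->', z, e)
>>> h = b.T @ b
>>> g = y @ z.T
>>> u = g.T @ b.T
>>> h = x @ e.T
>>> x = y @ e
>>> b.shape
(7, 37)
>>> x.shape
(37, 2)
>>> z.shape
(2, 37)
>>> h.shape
(7, 37)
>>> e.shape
(37, 2)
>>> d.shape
(37,)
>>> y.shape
(37, 37)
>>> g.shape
(37, 2)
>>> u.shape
(2, 7)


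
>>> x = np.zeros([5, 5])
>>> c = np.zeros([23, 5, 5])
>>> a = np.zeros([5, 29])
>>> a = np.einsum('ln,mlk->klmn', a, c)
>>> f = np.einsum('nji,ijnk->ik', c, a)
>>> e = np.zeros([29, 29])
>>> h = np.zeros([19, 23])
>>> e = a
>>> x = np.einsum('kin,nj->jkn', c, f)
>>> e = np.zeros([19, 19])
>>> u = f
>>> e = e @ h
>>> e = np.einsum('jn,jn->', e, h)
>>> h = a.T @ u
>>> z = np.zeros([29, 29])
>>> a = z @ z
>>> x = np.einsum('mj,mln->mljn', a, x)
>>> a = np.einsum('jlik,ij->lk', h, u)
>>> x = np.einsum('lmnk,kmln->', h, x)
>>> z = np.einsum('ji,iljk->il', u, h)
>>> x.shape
()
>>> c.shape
(23, 5, 5)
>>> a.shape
(23, 29)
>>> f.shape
(5, 29)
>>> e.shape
()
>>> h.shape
(29, 23, 5, 29)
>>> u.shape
(5, 29)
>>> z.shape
(29, 23)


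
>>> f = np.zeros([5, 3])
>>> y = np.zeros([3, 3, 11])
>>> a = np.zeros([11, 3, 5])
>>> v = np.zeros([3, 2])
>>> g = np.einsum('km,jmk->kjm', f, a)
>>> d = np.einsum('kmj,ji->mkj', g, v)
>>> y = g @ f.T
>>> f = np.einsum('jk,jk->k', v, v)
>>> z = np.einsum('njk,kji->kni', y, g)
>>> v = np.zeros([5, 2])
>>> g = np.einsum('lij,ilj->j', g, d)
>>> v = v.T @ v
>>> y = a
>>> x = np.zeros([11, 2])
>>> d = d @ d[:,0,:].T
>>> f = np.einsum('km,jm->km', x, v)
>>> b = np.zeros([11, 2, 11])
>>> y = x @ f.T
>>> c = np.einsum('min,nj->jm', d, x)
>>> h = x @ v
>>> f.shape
(11, 2)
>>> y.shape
(11, 11)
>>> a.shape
(11, 3, 5)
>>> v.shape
(2, 2)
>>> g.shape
(3,)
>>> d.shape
(11, 5, 11)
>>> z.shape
(5, 5, 3)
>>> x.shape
(11, 2)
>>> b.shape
(11, 2, 11)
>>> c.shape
(2, 11)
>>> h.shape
(11, 2)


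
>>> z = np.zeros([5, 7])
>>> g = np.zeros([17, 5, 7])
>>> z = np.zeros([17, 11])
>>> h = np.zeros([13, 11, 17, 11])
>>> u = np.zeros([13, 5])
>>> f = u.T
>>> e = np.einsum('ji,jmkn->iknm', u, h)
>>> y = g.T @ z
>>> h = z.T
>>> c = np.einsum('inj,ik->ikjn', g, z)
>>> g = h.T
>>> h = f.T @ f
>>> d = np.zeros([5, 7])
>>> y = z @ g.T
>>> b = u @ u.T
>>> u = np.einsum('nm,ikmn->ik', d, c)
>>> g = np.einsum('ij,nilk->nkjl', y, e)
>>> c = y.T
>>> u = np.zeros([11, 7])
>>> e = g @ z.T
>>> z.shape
(17, 11)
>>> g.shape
(5, 11, 17, 11)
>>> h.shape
(13, 13)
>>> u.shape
(11, 7)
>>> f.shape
(5, 13)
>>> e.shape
(5, 11, 17, 17)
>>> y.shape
(17, 17)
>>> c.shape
(17, 17)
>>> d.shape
(5, 7)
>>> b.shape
(13, 13)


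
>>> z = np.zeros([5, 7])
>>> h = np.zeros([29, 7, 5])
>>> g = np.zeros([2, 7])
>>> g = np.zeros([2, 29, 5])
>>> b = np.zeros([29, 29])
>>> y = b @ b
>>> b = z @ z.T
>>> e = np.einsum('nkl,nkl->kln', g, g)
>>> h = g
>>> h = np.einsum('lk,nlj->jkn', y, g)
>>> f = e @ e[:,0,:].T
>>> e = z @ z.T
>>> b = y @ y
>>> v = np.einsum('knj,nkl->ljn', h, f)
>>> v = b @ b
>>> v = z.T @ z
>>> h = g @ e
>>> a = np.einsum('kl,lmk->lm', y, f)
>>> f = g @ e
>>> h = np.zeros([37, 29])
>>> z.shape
(5, 7)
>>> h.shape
(37, 29)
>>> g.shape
(2, 29, 5)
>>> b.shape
(29, 29)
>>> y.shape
(29, 29)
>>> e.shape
(5, 5)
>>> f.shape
(2, 29, 5)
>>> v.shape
(7, 7)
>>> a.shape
(29, 5)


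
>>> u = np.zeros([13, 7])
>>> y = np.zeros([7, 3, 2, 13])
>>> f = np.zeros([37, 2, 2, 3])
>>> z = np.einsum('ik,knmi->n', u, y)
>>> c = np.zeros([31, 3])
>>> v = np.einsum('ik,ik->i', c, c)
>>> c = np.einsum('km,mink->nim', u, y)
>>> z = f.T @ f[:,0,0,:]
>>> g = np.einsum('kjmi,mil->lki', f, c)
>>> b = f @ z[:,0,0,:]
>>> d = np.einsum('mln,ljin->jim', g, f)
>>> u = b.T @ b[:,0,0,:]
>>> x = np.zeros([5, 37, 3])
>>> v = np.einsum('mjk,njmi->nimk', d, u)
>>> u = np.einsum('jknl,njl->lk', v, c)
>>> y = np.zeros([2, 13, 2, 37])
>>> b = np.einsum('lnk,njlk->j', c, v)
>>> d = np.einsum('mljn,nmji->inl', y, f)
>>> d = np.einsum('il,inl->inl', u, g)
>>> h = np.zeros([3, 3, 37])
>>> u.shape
(7, 3)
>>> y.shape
(2, 13, 2, 37)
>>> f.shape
(37, 2, 2, 3)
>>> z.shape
(3, 2, 2, 3)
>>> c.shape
(2, 3, 7)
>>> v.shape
(3, 3, 2, 7)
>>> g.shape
(7, 37, 3)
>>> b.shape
(3,)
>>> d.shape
(7, 37, 3)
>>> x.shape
(5, 37, 3)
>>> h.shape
(3, 3, 37)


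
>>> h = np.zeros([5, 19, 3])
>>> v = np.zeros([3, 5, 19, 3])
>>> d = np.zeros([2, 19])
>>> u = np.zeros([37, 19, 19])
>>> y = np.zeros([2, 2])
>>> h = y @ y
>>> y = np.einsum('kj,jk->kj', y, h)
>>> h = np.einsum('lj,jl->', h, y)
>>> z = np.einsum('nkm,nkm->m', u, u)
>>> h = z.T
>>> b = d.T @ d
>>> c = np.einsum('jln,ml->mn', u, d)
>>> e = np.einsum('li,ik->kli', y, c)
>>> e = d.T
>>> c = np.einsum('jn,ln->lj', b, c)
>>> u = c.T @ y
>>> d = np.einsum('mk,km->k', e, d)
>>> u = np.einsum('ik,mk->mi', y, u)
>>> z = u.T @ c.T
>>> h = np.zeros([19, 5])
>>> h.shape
(19, 5)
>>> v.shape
(3, 5, 19, 3)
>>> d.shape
(2,)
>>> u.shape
(19, 2)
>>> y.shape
(2, 2)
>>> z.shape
(2, 2)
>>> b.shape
(19, 19)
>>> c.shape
(2, 19)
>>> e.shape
(19, 2)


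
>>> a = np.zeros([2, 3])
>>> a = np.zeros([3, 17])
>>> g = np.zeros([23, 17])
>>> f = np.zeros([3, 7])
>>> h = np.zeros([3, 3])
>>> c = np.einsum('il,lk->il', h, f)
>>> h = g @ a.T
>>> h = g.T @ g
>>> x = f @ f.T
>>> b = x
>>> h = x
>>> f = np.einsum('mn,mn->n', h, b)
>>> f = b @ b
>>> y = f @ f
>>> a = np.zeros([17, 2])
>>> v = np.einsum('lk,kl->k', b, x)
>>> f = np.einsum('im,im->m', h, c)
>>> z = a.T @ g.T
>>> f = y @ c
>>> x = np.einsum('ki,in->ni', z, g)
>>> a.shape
(17, 2)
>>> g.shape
(23, 17)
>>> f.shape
(3, 3)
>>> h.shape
(3, 3)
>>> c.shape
(3, 3)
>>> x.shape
(17, 23)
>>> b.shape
(3, 3)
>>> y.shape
(3, 3)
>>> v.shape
(3,)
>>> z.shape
(2, 23)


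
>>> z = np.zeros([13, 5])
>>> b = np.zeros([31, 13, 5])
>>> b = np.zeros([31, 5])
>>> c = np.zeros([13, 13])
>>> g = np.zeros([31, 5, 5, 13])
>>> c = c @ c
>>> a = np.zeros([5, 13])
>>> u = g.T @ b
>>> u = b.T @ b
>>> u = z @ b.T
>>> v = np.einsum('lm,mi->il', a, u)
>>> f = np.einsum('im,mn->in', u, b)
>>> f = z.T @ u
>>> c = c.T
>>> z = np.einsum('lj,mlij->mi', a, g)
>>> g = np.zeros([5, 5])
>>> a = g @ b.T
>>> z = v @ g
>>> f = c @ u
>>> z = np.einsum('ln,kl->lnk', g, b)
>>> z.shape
(5, 5, 31)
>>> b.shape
(31, 5)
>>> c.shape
(13, 13)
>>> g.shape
(5, 5)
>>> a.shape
(5, 31)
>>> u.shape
(13, 31)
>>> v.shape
(31, 5)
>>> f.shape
(13, 31)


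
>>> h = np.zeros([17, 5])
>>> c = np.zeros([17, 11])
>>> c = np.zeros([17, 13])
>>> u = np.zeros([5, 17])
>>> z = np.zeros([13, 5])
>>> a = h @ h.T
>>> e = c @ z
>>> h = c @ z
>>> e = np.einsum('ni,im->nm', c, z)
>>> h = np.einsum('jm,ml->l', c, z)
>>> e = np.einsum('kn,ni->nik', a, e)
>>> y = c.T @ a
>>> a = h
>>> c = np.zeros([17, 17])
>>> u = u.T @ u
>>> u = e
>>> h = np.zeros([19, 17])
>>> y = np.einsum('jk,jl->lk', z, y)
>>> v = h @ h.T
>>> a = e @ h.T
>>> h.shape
(19, 17)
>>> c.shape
(17, 17)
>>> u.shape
(17, 5, 17)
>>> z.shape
(13, 5)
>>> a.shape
(17, 5, 19)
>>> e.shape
(17, 5, 17)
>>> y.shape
(17, 5)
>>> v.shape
(19, 19)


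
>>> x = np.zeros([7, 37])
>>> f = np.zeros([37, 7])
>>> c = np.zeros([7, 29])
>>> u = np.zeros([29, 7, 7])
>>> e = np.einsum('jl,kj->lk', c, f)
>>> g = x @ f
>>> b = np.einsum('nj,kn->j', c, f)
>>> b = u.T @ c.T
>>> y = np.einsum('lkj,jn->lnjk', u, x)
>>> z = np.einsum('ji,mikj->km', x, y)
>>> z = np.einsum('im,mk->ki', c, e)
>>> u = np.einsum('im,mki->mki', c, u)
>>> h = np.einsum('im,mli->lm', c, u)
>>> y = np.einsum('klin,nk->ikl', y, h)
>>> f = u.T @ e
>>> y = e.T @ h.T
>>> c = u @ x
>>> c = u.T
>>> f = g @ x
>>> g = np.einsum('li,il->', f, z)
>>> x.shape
(7, 37)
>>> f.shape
(7, 37)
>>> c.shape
(7, 7, 29)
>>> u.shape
(29, 7, 7)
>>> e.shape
(29, 37)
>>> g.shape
()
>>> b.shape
(7, 7, 7)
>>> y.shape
(37, 7)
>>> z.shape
(37, 7)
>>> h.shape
(7, 29)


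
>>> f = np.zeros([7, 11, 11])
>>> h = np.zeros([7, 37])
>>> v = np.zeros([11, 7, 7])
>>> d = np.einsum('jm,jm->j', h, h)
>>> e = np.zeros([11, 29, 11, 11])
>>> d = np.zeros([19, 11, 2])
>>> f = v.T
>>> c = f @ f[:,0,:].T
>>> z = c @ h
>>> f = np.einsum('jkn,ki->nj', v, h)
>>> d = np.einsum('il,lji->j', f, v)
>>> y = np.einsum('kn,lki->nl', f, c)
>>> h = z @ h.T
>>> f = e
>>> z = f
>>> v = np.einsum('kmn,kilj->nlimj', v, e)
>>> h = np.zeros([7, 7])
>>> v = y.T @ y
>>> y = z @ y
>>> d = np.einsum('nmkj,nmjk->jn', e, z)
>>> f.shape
(11, 29, 11, 11)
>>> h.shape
(7, 7)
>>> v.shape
(7, 7)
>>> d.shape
(11, 11)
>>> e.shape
(11, 29, 11, 11)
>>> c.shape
(7, 7, 7)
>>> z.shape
(11, 29, 11, 11)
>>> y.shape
(11, 29, 11, 7)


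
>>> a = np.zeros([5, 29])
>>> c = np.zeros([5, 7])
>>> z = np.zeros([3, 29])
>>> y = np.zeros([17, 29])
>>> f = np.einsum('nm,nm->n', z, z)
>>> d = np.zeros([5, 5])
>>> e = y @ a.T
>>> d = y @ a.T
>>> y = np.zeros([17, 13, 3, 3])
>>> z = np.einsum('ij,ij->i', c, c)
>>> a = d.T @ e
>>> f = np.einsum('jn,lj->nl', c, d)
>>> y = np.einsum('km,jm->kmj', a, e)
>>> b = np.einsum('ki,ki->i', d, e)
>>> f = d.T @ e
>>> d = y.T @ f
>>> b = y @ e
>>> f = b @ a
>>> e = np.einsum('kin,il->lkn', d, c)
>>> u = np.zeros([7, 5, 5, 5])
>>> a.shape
(5, 5)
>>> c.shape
(5, 7)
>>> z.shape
(5,)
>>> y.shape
(5, 5, 17)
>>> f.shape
(5, 5, 5)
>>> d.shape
(17, 5, 5)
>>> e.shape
(7, 17, 5)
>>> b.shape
(5, 5, 5)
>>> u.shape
(7, 5, 5, 5)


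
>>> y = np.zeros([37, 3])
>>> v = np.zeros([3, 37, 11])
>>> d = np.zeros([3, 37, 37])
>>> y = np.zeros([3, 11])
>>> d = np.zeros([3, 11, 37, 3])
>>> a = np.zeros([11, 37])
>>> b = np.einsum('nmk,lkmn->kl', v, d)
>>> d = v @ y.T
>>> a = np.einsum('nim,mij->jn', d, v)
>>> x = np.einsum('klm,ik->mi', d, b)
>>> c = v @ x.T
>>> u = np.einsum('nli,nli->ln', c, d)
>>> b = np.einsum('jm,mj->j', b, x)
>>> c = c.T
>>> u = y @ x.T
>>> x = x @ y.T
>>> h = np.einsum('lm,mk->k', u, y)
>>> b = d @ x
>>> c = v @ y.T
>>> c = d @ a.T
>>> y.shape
(3, 11)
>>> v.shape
(3, 37, 11)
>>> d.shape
(3, 37, 3)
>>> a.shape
(11, 3)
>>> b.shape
(3, 37, 3)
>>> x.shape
(3, 3)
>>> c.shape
(3, 37, 11)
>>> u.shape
(3, 3)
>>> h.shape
(11,)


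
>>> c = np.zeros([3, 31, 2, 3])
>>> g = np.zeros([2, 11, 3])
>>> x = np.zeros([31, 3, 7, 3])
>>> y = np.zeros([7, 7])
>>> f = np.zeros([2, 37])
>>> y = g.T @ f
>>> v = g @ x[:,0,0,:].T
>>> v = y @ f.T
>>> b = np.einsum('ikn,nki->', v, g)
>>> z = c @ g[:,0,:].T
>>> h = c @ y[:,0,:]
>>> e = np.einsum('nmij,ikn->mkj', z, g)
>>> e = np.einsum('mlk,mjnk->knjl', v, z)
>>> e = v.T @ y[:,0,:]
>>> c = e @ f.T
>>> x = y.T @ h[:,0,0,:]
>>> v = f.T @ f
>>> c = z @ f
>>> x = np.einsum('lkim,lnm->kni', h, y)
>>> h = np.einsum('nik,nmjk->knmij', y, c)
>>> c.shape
(3, 31, 2, 37)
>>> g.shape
(2, 11, 3)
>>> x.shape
(31, 11, 2)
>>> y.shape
(3, 11, 37)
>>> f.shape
(2, 37)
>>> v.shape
(37, 37)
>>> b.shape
()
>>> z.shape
(3, 31, 2, 2)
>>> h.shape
(37, 3, 31, 11, 2)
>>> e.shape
(2, 11, 37)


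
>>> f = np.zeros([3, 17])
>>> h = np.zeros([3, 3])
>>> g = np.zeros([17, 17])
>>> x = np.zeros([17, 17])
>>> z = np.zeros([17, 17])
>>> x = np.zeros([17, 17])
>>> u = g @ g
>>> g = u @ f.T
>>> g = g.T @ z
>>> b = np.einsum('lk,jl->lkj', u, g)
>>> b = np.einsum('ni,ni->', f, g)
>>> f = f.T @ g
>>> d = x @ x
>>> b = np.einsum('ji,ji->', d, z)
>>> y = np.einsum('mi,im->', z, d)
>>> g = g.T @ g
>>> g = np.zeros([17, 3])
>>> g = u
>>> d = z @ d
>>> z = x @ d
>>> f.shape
(17, 17)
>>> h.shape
(3, 3)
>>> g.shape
(17, 17)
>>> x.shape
(17, 17)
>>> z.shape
(17, 17)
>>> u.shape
(17, 17)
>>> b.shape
()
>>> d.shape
(17, 17)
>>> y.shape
()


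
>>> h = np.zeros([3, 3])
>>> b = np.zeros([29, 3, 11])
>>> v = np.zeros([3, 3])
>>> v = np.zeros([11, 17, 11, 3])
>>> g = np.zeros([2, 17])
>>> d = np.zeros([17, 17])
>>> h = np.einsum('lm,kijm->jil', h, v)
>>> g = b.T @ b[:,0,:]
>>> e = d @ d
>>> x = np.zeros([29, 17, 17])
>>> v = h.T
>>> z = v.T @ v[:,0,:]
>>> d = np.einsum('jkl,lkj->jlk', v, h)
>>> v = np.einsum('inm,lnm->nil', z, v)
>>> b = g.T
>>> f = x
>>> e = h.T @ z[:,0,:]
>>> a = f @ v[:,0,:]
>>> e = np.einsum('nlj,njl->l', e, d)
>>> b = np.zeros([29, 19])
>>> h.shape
(11, 17, 3)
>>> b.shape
(29, 19)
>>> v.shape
(17, 11, 3)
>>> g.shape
(11, 3, 11)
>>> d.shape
(3, 11, 17)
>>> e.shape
(17,)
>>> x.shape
(29, 17, 17)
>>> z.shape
(11, 17, 11)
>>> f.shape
(29, 17, 17)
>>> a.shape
(29, 17, 3)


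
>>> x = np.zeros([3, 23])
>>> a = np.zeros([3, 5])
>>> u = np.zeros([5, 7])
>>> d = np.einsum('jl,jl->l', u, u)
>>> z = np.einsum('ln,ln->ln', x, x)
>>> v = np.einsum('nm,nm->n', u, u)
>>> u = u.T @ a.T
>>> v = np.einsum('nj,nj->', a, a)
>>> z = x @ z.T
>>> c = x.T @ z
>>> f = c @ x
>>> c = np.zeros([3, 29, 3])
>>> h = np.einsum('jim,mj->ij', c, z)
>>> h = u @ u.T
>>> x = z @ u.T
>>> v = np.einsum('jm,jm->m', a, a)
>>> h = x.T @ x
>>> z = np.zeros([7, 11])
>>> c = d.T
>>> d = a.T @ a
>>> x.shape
(3, 7)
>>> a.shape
(3, 5)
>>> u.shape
(7, 3)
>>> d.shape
(5, 5)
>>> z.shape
(7, 11)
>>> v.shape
(5,)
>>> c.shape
(7,)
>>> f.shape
(23, 23)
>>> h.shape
(7, 7)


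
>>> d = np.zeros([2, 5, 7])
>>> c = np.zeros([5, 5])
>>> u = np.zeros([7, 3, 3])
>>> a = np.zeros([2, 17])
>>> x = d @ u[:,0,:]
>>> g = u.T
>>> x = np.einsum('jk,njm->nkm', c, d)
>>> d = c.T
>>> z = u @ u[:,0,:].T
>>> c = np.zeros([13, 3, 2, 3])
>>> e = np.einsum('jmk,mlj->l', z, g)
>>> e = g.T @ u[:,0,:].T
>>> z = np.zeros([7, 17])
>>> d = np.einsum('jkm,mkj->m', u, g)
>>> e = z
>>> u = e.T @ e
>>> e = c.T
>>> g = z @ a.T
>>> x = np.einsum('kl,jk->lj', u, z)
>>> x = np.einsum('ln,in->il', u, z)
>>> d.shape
(3,)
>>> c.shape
(13, 3, 2, 3)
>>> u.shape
(17, 17)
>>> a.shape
(2, 17)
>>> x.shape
(7, 17)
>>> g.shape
(7, 2)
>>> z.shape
(7, 17)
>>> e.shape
(3, 2, 3, 13)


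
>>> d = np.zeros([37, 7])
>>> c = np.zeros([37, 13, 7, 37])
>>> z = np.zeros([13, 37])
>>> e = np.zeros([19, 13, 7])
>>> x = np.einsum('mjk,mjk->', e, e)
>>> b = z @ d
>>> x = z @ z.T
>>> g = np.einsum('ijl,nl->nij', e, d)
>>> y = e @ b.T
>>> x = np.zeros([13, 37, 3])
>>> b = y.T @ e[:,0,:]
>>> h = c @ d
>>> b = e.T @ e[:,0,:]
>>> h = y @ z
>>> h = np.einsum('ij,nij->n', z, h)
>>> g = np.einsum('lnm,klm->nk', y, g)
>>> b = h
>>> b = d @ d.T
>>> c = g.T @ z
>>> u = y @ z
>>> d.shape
(37, 7)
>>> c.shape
(37, 37)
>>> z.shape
(13, 37)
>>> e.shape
(19, 13, 7)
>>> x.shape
(13, 37, 3)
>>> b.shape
(37, 37)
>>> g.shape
(13, 37)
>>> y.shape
(19, 13, 13)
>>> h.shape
(19,)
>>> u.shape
(19, 13, 37)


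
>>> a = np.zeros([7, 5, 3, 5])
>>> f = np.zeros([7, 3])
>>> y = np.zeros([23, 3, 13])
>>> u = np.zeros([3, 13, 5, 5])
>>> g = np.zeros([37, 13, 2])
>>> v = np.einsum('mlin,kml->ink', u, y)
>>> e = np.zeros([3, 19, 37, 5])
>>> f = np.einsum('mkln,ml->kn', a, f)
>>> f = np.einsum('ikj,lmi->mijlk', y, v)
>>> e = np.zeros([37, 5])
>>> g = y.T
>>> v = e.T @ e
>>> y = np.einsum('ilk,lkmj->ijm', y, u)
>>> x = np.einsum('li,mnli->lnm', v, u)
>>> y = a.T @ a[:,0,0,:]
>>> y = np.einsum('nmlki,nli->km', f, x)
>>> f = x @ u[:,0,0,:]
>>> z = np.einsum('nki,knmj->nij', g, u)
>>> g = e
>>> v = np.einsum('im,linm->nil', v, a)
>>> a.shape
(7, 5, 3, 5)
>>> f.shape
(5, 13, 5)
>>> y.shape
(5, 23)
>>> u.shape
(3, 13, 5, 5)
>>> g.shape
(37, 5)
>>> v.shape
(3, 5, 7)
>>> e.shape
(37, 5)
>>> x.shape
(5, 13, 3)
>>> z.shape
(13, 23, 5)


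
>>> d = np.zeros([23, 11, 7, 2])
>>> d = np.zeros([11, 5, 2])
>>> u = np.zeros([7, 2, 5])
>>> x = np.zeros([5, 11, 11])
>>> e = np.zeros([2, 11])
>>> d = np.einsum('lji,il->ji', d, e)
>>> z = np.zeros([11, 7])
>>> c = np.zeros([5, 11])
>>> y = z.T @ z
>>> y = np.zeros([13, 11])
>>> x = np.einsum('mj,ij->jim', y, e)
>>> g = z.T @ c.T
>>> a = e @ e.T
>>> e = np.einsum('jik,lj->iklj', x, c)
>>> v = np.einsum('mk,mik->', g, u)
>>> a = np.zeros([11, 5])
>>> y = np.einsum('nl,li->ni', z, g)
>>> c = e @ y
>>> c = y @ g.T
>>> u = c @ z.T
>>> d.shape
(5, 2)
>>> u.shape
(11, 11)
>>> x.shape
(11, 2, 13)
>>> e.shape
(2, 13, 5, 11)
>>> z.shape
(11, 7)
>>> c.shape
(11, 7)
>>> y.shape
(11, 5)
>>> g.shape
(7, 5)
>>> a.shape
(11, 5)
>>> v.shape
()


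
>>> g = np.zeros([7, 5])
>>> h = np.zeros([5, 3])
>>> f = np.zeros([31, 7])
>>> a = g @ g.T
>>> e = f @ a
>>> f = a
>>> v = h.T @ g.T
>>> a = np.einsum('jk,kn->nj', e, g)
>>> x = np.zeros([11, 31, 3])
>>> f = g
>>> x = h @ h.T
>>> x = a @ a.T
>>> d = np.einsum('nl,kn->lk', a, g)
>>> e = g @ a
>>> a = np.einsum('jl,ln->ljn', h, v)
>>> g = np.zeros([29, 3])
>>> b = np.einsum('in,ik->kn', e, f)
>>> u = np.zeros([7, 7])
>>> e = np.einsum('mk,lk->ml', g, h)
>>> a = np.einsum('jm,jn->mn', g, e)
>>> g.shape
(29, 3)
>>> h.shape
(5, 3)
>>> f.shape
(7, 5)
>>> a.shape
(3, 5)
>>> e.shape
(29, 5)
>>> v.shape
(3, 7)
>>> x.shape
(5, 5)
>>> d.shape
(31, 7)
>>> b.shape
(5, 31)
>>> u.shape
(7, 7)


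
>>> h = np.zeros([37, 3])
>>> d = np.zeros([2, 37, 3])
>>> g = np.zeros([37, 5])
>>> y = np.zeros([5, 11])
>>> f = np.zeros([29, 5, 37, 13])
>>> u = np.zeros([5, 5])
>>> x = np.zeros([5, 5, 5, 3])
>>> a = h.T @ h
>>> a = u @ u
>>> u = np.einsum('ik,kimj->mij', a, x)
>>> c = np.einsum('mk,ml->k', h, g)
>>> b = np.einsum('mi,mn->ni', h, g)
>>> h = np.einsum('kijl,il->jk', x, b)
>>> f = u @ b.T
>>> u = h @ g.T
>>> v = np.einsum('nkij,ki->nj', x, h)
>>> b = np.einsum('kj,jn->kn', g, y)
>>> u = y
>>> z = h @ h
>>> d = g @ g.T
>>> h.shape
(5, 5)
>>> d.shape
(37, 37)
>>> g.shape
(37, 5)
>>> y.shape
(5, 11)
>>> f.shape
(5, 5, 5)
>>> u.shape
(5, 11)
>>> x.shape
(5, 5, 5, 3)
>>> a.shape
(5, 5)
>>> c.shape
(3,)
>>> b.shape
(37, 11)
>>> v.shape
(5, 3)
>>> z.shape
(5, 5)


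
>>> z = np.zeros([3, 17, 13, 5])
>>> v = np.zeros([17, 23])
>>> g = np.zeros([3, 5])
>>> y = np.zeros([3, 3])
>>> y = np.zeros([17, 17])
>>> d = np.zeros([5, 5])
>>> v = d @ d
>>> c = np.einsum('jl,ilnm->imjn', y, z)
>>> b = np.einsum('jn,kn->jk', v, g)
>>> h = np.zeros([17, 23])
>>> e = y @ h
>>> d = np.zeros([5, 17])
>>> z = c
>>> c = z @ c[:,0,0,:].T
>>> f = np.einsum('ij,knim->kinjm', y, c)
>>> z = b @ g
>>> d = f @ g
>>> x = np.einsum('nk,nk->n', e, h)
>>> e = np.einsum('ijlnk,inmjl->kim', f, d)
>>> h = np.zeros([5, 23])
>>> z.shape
(5, 5)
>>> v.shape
(5, 5)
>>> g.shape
(3, 5)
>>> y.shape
(17, 17)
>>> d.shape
(3, 17, 5, 17, 5)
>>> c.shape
(3, 5, 17, 3)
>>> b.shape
(5, 3)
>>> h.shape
(5, 23)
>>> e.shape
(3, 3, 5)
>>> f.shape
(3, 17, 5, 17, 3)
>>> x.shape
(17,)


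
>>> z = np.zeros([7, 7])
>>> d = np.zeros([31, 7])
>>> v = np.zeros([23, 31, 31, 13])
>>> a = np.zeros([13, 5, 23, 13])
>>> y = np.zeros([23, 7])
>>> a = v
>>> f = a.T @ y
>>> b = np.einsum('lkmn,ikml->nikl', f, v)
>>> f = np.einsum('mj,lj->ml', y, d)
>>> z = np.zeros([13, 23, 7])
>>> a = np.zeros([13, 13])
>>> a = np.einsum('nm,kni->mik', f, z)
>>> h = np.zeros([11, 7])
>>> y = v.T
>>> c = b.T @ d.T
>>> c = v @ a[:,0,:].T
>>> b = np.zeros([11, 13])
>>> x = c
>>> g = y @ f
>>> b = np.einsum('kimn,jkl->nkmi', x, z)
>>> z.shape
(13, 23, 7)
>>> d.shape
(31, 7)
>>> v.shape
(23, 31, 31, 13)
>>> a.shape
(31, 7, 13)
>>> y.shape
(13, 31, 31, 23)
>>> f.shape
(23, 31)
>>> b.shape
(31, 23, 31, 31)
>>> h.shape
(11, 7)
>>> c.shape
(23, 31, 31, 31)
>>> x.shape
(23, 31, 31, 31)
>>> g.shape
(13, 31, 31, 31)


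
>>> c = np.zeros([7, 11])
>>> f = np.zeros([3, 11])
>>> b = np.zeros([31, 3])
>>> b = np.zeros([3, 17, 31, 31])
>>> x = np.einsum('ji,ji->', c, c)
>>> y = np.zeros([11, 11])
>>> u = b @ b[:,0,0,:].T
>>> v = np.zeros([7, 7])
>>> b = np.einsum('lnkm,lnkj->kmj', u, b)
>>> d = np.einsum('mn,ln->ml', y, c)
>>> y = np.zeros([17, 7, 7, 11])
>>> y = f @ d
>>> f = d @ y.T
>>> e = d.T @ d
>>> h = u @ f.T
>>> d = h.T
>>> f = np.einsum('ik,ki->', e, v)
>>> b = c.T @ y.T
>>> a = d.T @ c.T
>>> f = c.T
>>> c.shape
(7, 11)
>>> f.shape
(11, 7)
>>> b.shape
(11, 3)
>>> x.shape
()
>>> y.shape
(3, 7)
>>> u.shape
(3, 17, 31, 3)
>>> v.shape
(7, 7)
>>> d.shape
(11, 31, 17, 3)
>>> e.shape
(7, 7)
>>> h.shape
(3, 17, 31, 11)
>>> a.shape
(3, 17, 31, 7)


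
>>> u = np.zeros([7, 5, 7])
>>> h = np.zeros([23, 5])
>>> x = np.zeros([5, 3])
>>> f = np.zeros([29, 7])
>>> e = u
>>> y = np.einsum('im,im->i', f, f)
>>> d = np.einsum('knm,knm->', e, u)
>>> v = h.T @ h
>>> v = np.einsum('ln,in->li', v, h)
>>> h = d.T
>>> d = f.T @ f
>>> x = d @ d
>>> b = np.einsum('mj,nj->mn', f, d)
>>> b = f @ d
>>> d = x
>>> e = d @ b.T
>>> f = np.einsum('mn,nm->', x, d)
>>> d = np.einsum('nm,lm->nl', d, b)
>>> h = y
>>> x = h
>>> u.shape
(7, 5, 7)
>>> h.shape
(29,)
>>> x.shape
(29,)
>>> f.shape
()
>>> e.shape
(7, 29)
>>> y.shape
(29,)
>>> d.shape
(7, 29)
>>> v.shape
(5, 23)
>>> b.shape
(29, 7)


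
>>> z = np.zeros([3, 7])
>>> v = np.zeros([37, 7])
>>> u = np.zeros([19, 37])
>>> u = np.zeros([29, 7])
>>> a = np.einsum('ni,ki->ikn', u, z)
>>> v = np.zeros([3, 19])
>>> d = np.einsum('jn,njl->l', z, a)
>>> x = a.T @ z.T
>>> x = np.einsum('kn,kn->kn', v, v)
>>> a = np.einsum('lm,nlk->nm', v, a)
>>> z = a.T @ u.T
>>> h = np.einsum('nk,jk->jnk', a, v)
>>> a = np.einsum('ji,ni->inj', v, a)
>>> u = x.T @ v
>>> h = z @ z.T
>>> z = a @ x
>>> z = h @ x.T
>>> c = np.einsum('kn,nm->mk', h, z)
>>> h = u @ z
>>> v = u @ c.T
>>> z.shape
(19, 3)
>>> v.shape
(19, 3)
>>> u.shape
(19, 19)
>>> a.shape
(19, 7, 3)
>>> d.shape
(29,)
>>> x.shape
(3, 19)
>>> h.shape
(19, 3)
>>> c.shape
(3, 19)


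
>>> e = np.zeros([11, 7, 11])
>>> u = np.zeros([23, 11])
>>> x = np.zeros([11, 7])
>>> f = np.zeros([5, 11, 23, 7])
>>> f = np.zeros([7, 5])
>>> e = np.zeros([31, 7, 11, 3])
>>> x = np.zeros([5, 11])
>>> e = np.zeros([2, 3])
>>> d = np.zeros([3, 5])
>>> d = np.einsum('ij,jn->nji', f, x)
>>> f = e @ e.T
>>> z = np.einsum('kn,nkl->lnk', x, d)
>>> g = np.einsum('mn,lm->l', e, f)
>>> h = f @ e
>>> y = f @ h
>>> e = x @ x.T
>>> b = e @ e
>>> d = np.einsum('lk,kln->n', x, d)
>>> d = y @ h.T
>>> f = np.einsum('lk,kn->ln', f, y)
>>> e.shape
(5, 5)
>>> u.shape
(23, 11)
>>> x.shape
(5, 11)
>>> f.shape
(2, 3)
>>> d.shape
(2, 2)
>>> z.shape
(7, 11, 5)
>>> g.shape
(2,)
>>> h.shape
(2, 3)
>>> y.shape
(2, 3)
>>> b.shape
(5, 5)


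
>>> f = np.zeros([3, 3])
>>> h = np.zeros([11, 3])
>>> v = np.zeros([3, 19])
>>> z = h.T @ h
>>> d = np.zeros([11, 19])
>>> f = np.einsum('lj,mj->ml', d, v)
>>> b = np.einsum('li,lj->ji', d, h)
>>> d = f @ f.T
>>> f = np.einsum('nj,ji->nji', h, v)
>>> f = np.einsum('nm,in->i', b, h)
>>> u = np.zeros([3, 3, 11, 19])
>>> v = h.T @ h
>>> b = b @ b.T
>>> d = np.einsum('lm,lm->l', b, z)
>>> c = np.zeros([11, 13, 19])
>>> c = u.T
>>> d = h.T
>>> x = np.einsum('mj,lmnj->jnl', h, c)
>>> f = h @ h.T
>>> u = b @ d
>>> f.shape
(11, 11)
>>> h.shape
(11, 3)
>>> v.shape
(3, 3)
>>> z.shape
(3, 3)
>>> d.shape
(3, 11)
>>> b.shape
(3, 3)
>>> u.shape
(3, 11)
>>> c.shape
(19, 11, 3, 3)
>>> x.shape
(3, 3, 19)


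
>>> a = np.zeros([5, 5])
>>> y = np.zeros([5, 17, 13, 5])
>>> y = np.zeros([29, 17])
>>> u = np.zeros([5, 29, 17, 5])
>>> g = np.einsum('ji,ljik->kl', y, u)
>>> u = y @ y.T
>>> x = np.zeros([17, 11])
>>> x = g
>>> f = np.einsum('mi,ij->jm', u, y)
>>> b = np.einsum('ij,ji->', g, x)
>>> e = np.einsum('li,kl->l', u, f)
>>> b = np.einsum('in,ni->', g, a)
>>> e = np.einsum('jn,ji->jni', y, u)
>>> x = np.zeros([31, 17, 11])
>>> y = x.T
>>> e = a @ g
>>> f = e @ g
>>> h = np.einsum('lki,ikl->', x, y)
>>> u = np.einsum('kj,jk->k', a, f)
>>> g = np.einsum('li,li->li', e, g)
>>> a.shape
(5, 5)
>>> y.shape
(11, 17, 31)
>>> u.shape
(5,)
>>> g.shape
(5, 5)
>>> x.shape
(31, 17, 11)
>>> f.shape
(5, 5)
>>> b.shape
()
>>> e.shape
(5, 5)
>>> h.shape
()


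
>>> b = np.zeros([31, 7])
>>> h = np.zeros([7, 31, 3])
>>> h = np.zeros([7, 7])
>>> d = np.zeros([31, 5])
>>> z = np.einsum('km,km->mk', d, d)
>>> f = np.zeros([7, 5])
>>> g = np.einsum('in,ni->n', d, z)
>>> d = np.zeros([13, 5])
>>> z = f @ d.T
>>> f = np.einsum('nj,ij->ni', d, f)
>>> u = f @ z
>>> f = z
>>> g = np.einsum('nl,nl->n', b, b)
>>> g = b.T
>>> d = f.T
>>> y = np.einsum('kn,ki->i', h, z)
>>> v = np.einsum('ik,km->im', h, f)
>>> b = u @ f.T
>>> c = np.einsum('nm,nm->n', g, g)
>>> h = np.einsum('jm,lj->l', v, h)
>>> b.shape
(13, 7)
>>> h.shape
(7,)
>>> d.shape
(13, 7)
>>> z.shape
(7, 13)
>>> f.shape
(7, 13)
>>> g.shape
(7, 31)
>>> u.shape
(13, 13)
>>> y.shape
(13,)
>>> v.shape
(7, 13)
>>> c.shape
(7,)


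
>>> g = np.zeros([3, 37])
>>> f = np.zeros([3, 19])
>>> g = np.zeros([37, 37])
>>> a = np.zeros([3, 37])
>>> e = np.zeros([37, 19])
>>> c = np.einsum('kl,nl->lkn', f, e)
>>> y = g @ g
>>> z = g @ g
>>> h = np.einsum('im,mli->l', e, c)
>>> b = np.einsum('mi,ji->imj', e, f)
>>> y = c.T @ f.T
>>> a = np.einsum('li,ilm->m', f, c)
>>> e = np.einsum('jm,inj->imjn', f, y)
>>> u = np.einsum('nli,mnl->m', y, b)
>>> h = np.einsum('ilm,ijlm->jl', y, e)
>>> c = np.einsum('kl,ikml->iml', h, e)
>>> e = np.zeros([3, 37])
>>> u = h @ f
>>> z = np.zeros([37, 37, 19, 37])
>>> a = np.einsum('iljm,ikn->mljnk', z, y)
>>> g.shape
(37, 37)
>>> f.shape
(3, 19)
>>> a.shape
(37, 37, 19, 3, 3)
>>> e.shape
(3, 37)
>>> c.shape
(37, 3, 3)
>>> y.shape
(37, 3, 3)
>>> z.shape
(37, 37, 19, 37)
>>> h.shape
(19, 3)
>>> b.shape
(19, 37, 3)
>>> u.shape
(19, 19)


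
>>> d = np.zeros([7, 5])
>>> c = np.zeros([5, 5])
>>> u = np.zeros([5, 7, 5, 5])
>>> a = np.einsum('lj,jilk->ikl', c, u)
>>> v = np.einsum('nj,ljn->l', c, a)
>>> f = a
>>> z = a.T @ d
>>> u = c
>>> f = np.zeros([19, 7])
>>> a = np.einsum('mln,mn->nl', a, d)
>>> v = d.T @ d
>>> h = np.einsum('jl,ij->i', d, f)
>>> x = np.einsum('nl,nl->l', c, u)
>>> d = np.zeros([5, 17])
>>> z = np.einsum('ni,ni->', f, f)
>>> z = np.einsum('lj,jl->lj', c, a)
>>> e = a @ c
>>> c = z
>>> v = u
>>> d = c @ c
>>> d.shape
(5, 5)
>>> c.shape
(5, 5)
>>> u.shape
(5, 5)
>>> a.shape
(5, 5)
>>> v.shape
(5, 5)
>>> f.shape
(19, 7)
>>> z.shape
(5, 5)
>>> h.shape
(19,)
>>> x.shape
(5,)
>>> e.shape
(5, 5)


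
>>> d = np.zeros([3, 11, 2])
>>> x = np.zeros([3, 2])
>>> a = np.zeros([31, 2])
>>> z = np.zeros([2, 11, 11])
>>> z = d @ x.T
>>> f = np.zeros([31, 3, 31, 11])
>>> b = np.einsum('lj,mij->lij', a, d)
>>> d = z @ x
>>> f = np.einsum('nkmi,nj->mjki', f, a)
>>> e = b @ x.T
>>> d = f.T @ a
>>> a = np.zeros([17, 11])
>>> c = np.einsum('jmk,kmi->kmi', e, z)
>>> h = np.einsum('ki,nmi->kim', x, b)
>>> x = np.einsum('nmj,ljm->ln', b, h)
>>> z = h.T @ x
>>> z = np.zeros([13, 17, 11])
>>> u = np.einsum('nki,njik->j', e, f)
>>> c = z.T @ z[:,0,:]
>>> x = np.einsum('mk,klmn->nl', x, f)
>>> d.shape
(11, 3, 2, 2)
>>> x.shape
(11, 2)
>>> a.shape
(17, 11)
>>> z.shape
(13, 17, 11)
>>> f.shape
(31, 2, 3, 11)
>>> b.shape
(31, 11, 2)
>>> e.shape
(31, 11, 3)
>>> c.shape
(11, 17, 11)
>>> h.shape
(3, 2, 11)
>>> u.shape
(2,)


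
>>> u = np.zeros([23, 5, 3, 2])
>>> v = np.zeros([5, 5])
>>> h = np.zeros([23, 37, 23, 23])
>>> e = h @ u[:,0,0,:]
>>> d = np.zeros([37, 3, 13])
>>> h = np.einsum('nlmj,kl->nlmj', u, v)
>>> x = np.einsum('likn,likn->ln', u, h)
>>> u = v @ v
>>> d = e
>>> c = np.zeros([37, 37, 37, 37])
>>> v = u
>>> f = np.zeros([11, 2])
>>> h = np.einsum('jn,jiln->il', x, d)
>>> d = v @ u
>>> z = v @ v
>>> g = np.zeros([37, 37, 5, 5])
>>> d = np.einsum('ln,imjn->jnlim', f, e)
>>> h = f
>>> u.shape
(5, 5)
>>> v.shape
(5, 5)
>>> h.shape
(11, 2)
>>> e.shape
(23, 37, 23, 2)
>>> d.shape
(23, 2, 11, 23, 37)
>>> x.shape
(23, 2)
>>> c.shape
(37, 37, 37, 37)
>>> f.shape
(11, 2)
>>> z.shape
(5, 5)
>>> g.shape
(37, 37, 5, 5)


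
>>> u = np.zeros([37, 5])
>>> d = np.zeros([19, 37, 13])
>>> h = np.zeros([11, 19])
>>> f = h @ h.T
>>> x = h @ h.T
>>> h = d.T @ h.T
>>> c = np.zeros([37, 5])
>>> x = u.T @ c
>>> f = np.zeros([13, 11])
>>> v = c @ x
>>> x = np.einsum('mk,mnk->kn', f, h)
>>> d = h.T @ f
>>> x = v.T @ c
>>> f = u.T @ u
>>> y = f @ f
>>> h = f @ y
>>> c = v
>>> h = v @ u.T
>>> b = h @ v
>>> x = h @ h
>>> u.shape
(37, 5)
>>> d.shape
(11, 37, 11)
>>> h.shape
(37, 37)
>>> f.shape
(5, 5)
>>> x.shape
(37, 37)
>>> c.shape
(37, 5)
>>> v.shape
(37, 5)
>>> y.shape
(5, 5)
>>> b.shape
(37, 5)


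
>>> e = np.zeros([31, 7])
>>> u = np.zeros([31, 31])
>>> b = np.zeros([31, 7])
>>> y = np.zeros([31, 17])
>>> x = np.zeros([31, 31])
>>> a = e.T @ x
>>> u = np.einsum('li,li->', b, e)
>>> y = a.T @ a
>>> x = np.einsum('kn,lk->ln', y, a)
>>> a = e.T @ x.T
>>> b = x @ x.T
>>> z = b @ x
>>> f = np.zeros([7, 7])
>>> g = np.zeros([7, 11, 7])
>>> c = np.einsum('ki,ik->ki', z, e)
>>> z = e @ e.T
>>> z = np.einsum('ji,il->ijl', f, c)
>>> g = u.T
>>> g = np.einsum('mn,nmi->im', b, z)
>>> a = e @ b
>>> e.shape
(31, 7)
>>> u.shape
()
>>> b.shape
(7, 7)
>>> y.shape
(31, 31)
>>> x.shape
(7, 31)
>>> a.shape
(31, 7)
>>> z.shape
(7, 7, 31)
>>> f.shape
(7, 7)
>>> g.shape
(31, 7)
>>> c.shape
(7, 31)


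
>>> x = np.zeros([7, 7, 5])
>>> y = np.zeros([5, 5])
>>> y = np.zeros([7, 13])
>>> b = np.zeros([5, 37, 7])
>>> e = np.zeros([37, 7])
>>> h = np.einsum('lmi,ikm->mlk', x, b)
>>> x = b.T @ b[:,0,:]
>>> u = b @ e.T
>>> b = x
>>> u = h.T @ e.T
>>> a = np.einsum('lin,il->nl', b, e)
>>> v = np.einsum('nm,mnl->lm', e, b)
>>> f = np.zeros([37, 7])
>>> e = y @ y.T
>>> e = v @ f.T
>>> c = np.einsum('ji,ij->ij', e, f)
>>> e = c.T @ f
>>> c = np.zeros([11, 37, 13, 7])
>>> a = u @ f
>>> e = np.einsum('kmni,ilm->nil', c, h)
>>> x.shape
(7, 37, 7)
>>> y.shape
(7, 13)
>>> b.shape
(7, 37, 7)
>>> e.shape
(13, 7, 7)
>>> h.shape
(7, 7, 37)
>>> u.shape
(37, 7, 37)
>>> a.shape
(37, 7, 7)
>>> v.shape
(7, 7)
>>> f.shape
(37, 7)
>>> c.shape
(11, 37, 13, 7)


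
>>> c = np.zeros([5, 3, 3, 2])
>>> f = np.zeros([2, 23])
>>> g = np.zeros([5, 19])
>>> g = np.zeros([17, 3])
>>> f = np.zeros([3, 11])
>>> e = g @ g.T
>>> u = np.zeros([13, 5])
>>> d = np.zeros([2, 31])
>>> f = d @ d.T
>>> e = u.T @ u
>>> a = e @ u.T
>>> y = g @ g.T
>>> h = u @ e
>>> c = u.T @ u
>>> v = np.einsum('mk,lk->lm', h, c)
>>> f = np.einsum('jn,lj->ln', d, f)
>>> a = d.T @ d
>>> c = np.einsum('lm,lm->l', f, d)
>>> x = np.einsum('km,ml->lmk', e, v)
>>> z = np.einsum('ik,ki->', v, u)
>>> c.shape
(2,)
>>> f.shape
(2, 31)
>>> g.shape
(17, 3)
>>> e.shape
(5, 5)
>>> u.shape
(13, 5)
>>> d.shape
(2, 31)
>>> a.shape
(31, 31)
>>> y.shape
(17, 17)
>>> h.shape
(13, 5)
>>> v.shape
(5, 13)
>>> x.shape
(13, 5, 5)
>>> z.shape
()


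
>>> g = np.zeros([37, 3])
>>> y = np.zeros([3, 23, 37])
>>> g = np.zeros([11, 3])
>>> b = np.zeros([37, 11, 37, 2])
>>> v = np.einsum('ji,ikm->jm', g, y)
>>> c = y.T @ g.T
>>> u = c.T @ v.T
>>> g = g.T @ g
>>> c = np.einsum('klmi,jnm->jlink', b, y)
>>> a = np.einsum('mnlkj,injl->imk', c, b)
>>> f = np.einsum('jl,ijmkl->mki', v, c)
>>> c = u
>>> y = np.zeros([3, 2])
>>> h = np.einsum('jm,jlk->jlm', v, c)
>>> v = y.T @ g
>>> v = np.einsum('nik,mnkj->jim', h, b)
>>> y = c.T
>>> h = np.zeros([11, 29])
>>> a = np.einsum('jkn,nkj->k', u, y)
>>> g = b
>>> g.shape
(37, 11, 37, 2)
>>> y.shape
(11, 23, 11)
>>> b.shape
(37, 11, 37, 2)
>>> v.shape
(2, 23, 37)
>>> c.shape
(11, 23, 11)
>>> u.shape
(11, 23, 11)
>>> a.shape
(23,)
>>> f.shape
(2, 23, 3)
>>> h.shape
(11, 29)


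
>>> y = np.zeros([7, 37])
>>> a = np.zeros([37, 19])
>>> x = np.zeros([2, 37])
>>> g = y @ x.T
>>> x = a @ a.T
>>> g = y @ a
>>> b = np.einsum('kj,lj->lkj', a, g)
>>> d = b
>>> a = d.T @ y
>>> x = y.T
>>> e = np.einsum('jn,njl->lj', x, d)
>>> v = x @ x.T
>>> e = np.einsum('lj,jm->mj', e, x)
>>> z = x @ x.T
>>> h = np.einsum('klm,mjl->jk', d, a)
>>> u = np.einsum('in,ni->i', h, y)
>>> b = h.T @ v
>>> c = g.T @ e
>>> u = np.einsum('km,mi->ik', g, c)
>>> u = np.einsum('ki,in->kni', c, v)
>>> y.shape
(7, 37)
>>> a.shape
(19, 37, 37)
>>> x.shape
(37, 7)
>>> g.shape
(7, 19)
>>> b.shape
(7, 37)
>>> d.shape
(7, 37, 19)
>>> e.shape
(7, 37)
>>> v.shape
(37, 37)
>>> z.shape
(37, 37)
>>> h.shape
(37, 7)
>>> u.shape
(19, 37, 37)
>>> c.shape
(19, 37)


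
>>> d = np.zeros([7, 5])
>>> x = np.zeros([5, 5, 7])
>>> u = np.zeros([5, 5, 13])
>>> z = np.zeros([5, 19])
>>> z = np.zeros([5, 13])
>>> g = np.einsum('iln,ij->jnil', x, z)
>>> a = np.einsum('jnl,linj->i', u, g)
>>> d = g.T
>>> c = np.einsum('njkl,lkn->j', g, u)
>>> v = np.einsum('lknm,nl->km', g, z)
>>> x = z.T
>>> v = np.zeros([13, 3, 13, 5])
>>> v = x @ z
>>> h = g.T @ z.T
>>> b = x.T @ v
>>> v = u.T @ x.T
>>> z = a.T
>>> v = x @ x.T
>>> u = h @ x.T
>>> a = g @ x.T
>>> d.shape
(5, 5, 7, 13)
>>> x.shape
(13, 5)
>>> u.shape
(5, 5, 7, 13)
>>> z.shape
(7,)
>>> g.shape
(13, 7, 5, 5)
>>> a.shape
(13, 7, 5, 13)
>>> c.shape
(7,)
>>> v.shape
(13, 13)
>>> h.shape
(5, 5, 7, 5)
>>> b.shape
(5, 13)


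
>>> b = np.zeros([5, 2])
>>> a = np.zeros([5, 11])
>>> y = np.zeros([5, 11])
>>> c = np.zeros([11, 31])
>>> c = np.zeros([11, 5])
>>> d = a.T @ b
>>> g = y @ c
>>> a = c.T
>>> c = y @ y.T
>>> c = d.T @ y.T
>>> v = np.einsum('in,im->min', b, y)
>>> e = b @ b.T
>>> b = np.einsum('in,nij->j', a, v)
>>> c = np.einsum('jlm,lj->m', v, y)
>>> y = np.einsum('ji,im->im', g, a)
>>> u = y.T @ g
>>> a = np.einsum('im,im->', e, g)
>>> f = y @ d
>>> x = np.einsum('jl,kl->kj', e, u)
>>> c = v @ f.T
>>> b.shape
(2,)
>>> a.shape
()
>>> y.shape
(5, 11)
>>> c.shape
(11, 5, 5)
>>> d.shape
(11, 2)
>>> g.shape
(5, 5)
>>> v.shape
(11, 5, 2)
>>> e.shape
(5, 5)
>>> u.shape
(11, 5)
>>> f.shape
(5, 2)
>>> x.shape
(11, 5)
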